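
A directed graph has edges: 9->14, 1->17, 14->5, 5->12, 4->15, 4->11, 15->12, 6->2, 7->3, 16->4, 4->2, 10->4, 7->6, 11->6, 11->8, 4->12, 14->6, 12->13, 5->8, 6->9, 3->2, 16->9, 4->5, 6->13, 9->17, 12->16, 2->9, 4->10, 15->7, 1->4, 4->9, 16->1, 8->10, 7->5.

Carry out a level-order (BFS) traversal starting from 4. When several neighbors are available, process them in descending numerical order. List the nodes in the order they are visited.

4 -> 15 -> 12 -> 11 -> 10 -> 9 -> 5 -> 2 -> 7 -> 16 -> 13 -> 8 -> 6 -> 17 -> 14 -> 3 -> 1

Visit 4; enqueue 15, 12, 11, 10, 9, 5, 2 → queue [15, 12, 11, 10, 9, 5, 2]
Visit 15; enqueue 7 → queue [12, 11, 10, 9, 5, 2, 7]
Visit 12; enqueue 16, 13 → queue [11, 10, 9, 5, 2, 7, 16, 13]
Visit 11; enqueue 8, 6 → queue [10, 9, 5, 2, 7, 16, 13, 8, 6]
Visit 10 → queue [9, 5, 2, 7, 16, 13, 8, 6]
Visit 9; enqueue 17, 14 → queue [5, 2, 7, 16, 13, 8, 6, 17, 14]
Visit 5 → queue [2, 7, 16, 13, 8, 6, 17, 14]
Visit 2 → queue [7, 16, 13, 8, 6, 17, 14]
Visit 7; enqueue 3 → queue [16, 13, 8, 6, 17, 14, 3]
Visit 16; enqueue 1 → queue [13, 8, 6, 17, 14, 3, 1]
Visit 13 → queue [8, 6, 17, 14, 3, 1]
Visit 8 → queue [6, 17, 14, 3, 1]
Visit 6 → queue [17, 14, 3, 1]
Visit 17 → queue [14, 3, 1]
Visit 14 → queue [3, 1]
Visit 3 → queue [1]
Visit 1 → queue []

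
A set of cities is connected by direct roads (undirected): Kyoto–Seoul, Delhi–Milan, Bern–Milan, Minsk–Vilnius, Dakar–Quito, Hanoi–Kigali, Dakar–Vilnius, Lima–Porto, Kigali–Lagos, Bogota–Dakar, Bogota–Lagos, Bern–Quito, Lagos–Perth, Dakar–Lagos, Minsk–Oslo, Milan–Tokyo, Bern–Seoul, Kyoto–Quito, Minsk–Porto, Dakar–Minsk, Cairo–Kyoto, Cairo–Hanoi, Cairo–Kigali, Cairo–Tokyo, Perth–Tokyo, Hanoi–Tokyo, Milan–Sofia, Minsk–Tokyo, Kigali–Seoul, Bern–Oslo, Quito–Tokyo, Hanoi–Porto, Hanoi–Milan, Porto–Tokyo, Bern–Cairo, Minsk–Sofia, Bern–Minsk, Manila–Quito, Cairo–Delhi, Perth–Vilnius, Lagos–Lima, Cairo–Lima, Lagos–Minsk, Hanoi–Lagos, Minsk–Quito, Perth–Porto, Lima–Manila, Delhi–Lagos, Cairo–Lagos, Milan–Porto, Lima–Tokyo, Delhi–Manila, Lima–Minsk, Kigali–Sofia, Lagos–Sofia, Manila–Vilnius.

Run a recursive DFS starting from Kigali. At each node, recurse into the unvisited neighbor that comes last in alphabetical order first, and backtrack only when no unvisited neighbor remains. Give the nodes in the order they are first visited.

Visit Kigali
Kigali → Sofia
Sofia → Minsk
Minsk → Vilnius
Vilnius → Perth
Perth → Tokyo
Tokyo → Quito
Quito → Manila
Manila → Lima
Lima → Porto
Porto → Milan
Milan → Hanoi
Hanoi → Lagos
Lagos → Delhi
Delhi → Cairo
Cairo → Kyoto
Kyoto → Seoul
Seoul → Bern
Bern → Oslo
Lagos → Dakar
Dakar → Bogota

Kigali, Sofia, Minsk, Vilnius, Perth, Tokyo, Quito, Manila, Lima, Porto, Milan, Hanoi, Lagos, Delhi, Cairo, Kyoto, Seoul, Bern, Oslo, Dakar, Bogota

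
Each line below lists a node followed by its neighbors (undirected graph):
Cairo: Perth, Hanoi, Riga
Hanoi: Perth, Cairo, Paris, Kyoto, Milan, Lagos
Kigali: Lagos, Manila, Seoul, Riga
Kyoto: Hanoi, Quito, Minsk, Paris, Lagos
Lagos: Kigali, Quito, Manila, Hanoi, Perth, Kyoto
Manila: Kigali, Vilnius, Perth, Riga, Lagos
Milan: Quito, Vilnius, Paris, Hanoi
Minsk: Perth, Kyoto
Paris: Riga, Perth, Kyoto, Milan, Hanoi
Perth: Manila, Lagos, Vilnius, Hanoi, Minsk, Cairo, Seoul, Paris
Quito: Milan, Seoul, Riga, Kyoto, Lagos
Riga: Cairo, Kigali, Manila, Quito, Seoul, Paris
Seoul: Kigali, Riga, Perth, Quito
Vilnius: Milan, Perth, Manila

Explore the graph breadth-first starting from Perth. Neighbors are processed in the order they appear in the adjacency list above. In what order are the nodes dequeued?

Perth, Manila, Lagos, Vilnius, Hanoi, Minsk, Cairo, Seoul, Paris, Kigali, Riga, Quito, Kyoto, Milan

Visit Perth; enqueue Manila, Lagos, Vilnius, Hanoi, Minsk, Cairo, Seoul, Paris → queue [Manila, Lagos, Vilnius, Hanoi, Minsk, Cairo, Seoul, Paris]
Visit Manila; enqueue Kigali, Riga → queue [Lagos, Vilnius, Hanoi, Minsk, Cairo, Seoul, Paris, Kigali, Riga]
Visit Lagos; enqueue Quito, Kyoto → queue [Vilnius, Hanoi, Minsk, Cairo, Seoul, Paris, Kigali, Riga, Quito, Kyoto]
Visit Vilnius; enqueue Milan → queue [Hanoi, Minsk, Cairo, Seoul, Paris, Kigali, Riga, Quito, Kyoto, Milan]
Visit Hanoi → queue [Minsk, Cairo, Seoul, Paris, Kigali, Riga, Quito, Kyoto, Milan]
Visit Minsk → queue [Cairo, Seoul, Paris, Kigali, Riga, Quito, Kyoto, Milan]
Visit Cairo → queue [Seoul, Paris, Kigali, Riga, Quito, Kyoto, Milan]
Visit Seoul → queue [Paris, Kigali, Riga, Quito, Kyoto, Milan]
Visit Paris → queue [Kigali, Riga, Quito, Kyoto, Milan]
Visit Kigali → queue [Riga, Quito, Kyoto, Milan]
Visit Riga → queue [Quito, Kyoto, Milan]
Visit Quito → queue [Kyoto, Milan]
Visit Kyoto → queue [Milan]
Visit Milan → queue []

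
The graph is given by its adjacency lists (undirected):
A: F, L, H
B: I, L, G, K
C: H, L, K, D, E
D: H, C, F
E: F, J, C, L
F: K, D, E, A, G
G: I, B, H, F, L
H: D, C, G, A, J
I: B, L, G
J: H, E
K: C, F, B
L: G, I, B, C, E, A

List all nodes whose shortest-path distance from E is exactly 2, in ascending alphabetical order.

A, B, D, G, H, I, K

Level 0: E
Level 1: C, F, J, L
Level 2: A, B, D, G, H, I, K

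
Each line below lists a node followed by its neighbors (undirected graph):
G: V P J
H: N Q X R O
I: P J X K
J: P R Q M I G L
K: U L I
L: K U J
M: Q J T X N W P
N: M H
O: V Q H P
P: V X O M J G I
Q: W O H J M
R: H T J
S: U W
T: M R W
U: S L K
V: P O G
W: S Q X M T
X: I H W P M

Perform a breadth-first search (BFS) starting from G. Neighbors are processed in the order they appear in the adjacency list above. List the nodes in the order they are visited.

G → V → P → J → O → X → M → I → R → Q → L → H → W → T → N → K → U → S

Visit G; enqueue V, P, J → queue [V, P, J]
Visit V; enqueue O → queue [P, J, O]
Visit P; enqueue X, M, I → queue [J, O, X, M, I]
Visit J; enqueue R, Q, L → queue [O, X, M, I, R, Q, L]
Visit O; enqueue H → queue [X, M, I, R, Q, L, H]
Visit X; enqueue W → queue [M, I, R, Q, L, H, W]
Visit M; enqueue T, N → queue [I, R, Q, L, H, W, T, N]
Visit I; enqueue K → queue [R, Q, L, H, W, T, N, K]
Visit R → queue [Q, L, H, W, T, N, K]
Visit Q → queue [L, H, W, T, N, K]
Visit L; enqueue U → queue [H, W, T, N, K, U]
Visit H → queue [W, T, N, K, U]
Visit W; enqueue S → queue [T, N, K, U, S]
Visit T → queue [N, K, U, S]
Visit N → queue [K, U, S]
Visit K → queue [U, S]
Visit U → queue [S]
Visit S → queue []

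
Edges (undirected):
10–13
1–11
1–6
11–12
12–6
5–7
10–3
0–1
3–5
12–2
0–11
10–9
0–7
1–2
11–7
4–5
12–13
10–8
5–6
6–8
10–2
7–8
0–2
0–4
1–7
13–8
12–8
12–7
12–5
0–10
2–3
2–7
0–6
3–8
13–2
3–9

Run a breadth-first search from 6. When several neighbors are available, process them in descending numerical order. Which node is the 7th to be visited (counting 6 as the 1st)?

Visit 6; enqueue 12, 8, 5, 1, 0 → queue [12, 8, 5, 1, 0]
Visit 12; enqueue 13, 11, 7, 2 → queue [8, 5, 1, 0, 13, 11, 7, 2]
Visit 8; enqueue 10, 3 → queue [5, 1, 0, 13, 11, 7, 2, 10, 3]
Visit 5; enqueue 4 → queue [1, 0, 13, 11, 7, 2, 10, 3, 4]
Visit 1 → queue [0, 13, 11, 7, 2, 10, 3, 4]
Visit 0 → queue [13, 11, 7, 2, 10, 3, 4]
Visit 13 → queue [11, 7, 2, 10, 3, 4]
Visit 11 → queue [7, 2, 10, 3, 4]
Visit 7 → queue [2, 10, 3, 4]
Visit 2 → queue [10, 3, 4]
Visit 10; enqueue 9 → queue [3, 4, 9]
Visit 3 → queue [4, 9]
Visit 4 → queue [9]
Visit 9 → queue []

Visit order: 6, 12, 8, 5, 1, 0, 13, 11, 7, 2, 10, 3, 4, 9

13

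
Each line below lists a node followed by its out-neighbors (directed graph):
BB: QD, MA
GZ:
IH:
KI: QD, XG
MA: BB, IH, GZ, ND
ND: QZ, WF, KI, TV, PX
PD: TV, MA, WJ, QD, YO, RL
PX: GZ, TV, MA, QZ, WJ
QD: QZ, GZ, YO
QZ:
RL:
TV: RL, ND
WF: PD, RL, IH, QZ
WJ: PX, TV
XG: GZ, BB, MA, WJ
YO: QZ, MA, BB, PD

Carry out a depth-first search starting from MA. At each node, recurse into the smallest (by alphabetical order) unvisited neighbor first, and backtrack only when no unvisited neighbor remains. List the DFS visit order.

MA → BB → QD → GZ → QZ → YO → PD → RL → TV → ND → KI → XG → WJ → PX → WF → IH

Visit MA
MA → BB
BB → QD
QD → GZ
QD → QZ
QD → YO
YO → PD
PD → RL
PD → TV
TV → ND
ND → KI
KI → XG
XG → WJ
WJ → PX
ND → WF
WF → IH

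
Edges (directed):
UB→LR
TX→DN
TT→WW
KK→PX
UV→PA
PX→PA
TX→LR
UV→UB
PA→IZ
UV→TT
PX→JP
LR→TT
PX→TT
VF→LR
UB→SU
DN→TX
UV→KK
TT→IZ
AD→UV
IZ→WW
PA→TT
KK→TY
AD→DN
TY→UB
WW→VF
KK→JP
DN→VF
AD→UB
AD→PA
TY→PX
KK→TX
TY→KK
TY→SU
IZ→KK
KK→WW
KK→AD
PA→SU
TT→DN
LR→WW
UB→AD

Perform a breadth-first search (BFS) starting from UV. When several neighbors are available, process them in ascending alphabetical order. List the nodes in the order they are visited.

Visit UV; enqueue KK, PA, TT, UB → queue [KK, PA, TT, UB]
Visit KK; enqueue AD, JP, PX, TX, TY, WW → queue [PA, TT, UB, AD, JP, PX, TX, TY, WW]
Visit PA; enqueue IZ, SU → queue [TT, UB, AD, JP, PX, TX, TY, WW, IZ, SU]
Visit TT; enqueue DN → queue [UB, AD, JP, PX, TX, TY, WW, IZ, SU, DN]
Visit UB; enqueue LR → queue [AD, JP, PX, TX, TY, WW, IZ, SU, DN, LR]
Visit AD → queue [JP, PX, TX, TY, WW, IZ, SU, DN, LR]
Visit JP → queue [PX, TX, TY, WW, IZ, SU, DN, LR]
Visit PX → queue [TX, TY, WW, IZ, SU, DN, LR]
Visit TX → queue [TY, WW, IZ, SU, DN, LR]
Visit TY → queue [WW, IZ, SU, DN, LR]
Visit WW; enqueue VF → queue [IZ, SU, DN, LR, VF]
Visit IZ → queue [SU, DN, LR, VF]
Visit SU → queue [DN, LR, VF]
Visit DN → queue [LR, VF]
Visit LR → queue [VF]
Visit VF → queue []

UV, KK, PA, TT, UB, AD, JP, PX, TX, TY, WW, IZ, SU, DN, LR, VF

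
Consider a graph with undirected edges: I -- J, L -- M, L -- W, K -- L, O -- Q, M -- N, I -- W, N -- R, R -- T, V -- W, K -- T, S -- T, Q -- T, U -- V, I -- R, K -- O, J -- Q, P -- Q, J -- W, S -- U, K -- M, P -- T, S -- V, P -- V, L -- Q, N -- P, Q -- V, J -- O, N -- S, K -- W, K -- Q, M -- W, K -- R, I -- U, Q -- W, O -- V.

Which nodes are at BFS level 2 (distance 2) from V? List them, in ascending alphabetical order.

I, J, K, L, M, N, T

Level 0: V
Level 1: O, P, Q, S, U, W
Level 2: I, J, K, L, M, N, T
Level 3: R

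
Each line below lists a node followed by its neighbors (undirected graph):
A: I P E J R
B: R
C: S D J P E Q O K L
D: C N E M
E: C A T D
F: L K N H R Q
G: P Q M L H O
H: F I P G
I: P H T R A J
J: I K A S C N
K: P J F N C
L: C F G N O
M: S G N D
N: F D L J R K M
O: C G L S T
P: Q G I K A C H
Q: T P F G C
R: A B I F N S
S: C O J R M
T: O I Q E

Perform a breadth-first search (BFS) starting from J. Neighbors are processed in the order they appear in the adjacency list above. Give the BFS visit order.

J, I, K, A, S, C, N, P, H, T, R, F, E, O, M, D, Q, L, G, B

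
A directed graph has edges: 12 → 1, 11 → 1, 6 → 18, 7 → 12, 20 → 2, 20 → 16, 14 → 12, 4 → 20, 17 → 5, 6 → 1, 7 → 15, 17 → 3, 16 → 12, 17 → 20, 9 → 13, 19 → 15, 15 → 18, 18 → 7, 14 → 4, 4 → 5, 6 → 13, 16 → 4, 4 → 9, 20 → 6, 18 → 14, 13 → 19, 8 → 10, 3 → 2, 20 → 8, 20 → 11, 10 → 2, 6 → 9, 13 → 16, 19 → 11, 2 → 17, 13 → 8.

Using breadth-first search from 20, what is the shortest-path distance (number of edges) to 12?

2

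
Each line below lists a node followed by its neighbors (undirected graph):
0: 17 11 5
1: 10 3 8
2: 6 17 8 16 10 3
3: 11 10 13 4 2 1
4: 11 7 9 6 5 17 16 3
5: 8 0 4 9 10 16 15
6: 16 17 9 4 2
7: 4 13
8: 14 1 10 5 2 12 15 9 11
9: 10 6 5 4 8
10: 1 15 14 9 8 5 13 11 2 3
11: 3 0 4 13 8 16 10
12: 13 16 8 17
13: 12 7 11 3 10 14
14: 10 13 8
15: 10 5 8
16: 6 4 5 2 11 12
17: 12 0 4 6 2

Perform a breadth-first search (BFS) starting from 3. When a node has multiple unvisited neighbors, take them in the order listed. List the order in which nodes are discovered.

3 11 10 13 4 2 1 0 8 16 15 14 9 5 12 7 6 17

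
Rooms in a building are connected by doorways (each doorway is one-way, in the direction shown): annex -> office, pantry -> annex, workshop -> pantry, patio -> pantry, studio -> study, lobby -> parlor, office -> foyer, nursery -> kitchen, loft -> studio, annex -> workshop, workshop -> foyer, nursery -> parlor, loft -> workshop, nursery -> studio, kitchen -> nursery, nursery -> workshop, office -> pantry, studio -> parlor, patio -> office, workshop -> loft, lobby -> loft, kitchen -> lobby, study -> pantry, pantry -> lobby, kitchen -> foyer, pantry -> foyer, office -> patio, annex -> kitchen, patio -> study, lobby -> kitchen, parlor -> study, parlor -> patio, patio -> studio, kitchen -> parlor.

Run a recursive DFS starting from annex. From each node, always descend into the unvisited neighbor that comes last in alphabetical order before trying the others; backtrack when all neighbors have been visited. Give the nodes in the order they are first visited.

Visit annex
annex → workshop
workshop → pantry
pantry → lobby
lobby → parlor
parlor → study
parlor → patio
patio → studio
patio → office
office → foyer
lobby → loft
lobby → kitchen
kitchen → nursery

annex → workshop → pantry → lobby → parlor → study → patio → studio → office → foyer → loft → kitchen → nursery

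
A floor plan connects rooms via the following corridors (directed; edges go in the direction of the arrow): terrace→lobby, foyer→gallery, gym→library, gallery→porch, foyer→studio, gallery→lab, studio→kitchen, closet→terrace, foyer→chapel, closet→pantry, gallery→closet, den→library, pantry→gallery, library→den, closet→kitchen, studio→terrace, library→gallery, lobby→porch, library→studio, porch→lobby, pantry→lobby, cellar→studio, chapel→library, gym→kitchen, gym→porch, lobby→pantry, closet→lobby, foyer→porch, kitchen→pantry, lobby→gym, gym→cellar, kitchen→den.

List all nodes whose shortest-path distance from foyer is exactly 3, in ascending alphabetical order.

den, gym, pantry

Level 0: foyer
Level 1: chapel, gallery, porch, studio
Level 2: closet, kitchen, lab, library, lobby, terrace
Level 3: den, gym, pantry
Level 4: cellar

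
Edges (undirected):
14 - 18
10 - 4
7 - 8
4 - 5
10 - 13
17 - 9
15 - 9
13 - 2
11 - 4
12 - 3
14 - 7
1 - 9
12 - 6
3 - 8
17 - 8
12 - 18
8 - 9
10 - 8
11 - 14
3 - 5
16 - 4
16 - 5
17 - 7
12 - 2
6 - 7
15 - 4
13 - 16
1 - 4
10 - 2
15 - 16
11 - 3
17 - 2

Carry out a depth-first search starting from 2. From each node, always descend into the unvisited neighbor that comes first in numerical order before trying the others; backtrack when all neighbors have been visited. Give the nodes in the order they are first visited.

2 → 10 → 4 → 1 → 9 → 8 → 3 → 5 → 16 → 13 → 15 → 11 → 14 → 7 → 6 → 12 → 18 → 17

Visit 2
2 → 10
10 → 4
4 → 1
1 → 9
9 → 8
8 → 3
3 → 5
5 → 16
16 → 13
16 → 15
3 → 11
11 → 14
14 → 7
7 → 6
6 → 12
12 → 18
7 → 17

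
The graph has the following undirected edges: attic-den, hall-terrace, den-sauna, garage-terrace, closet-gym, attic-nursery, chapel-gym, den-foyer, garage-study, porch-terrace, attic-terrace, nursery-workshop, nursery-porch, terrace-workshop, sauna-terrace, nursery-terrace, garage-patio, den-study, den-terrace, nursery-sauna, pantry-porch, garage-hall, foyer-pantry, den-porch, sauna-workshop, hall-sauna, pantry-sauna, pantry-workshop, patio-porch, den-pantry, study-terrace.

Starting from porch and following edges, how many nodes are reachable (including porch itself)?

BFS from porch visits: porch, terrace, patio, pantry, nursery, den, workshop, study, sauna, hall, garage, attic, foyer
Reachable nodes: 13 of 16 total.

13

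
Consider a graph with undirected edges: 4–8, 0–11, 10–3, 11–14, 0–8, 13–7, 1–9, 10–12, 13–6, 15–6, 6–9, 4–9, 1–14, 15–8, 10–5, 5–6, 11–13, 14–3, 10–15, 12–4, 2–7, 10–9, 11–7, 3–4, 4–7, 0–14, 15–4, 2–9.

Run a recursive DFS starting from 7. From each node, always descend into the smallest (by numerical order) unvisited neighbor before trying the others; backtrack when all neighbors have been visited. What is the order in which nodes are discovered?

Visit 7
7 → 2
2 → 9
9 → 1
1 → 14
14 → 0
0 → 8
8 → 4
4 → 3
3 → 10
10 → 5
5 → 6
6 → 13
13 → 11
6 → 15
10 → 12

7 → 2 → 9 → 1 → 14 → 0 → 8 → 4 → 3 → 10 → 5 → 6 → 13 → 11 → 15 → 12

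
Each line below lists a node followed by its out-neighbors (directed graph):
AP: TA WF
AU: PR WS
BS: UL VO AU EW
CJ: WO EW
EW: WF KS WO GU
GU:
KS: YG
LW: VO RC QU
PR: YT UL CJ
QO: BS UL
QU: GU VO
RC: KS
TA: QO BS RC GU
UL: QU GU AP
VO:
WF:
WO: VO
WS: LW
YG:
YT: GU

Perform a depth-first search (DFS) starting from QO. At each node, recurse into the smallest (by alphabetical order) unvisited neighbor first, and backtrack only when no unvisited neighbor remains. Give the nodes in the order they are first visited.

Visit QO
QO → BS
BS → AU
AU → PR
PR → CJ
CJ → EW
EW → GU
EW → KS
KS → YG
EW → WF
EW → WO
WO → VO
PR → UL
UL → AP
AP → TA
TA → RC
UL → QU
PR → YT
AU → WS
WS → LW

QO -> BS -> AU -> PR -> CJ -> EW -> GU -> KS -> YG -> WF -> WO -> VO -> UL -> AP -> TA -> RC -> QU -> YT -> WS -> LW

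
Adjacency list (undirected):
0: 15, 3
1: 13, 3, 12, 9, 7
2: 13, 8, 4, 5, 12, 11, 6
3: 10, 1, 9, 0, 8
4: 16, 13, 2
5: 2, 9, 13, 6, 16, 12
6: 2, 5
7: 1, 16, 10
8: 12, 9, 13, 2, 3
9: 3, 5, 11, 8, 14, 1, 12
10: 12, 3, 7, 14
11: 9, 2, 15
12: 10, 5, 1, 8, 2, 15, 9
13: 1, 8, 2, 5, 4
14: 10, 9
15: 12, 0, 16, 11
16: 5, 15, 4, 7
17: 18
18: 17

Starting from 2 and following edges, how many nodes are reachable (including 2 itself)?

BFS from 2 visits: 2, 13, 8, 4, 5, 12, 11, 6, 1, 9, 3, 16, 10, 15, 7, 14, 0
Reachable nodes: 17 of 19 total.

17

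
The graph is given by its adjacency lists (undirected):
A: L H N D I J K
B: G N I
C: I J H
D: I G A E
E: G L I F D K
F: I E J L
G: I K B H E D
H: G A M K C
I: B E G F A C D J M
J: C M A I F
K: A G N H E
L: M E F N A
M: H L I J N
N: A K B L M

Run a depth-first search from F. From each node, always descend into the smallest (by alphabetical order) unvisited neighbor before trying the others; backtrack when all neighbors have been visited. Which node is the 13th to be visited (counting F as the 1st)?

M

Visit F
F → E
E → D
D → A
A → H
H → C
C → I
I → B
B → G
G → K
K → N
N → L
L → M
M → J

Visit order: F, E, D, A, H, C, I, B, G, K, N, L, M, J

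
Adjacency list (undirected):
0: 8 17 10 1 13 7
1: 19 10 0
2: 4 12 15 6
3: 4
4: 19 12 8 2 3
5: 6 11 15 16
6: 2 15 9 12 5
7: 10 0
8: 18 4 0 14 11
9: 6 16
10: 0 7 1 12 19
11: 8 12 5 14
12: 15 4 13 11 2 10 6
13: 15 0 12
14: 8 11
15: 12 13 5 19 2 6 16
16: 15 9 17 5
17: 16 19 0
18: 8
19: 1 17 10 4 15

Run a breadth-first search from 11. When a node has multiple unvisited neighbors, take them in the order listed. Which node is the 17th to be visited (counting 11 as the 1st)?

Visit 11; enqueue 8, 12, 5, 14 → queue [8, 12, 5, 14]
Visit 8; enqueue 18, 4, 0 → queue [12, 5, 14, 18, 4, 0]
Visit 12; enqueue 15, 13, 2, 10, 6 → queue [5, 14, 18, 4, 0, 15, 13, 2, 10, 6]
Visit 5; enqueue 16 → queue [14, 18, 4, 0, 15, 13, 2, 10, 6, 16]
Visit 14 → queue [18, 4, 0, 15, 13, 2, 10, 6, 16]
Visit 18 → queue [4, 0, 15, 13, 2, 10, 6, 16]
Visit 4; enqueue 19, 3 → queue [0, 15, 13, 2, 10, 6, 16, 19, 3]
Visit 0; enqueue 17, 1, 7 → queue [15, 13, 2, 10, 6, 16, 19, 3, 17, 1, 7]
Visit 15 → queue [13, 2, 10, 6, 16, 19, 3, 17, 1, 7]
Visit 13 → queue [2, 10, 6, 16, 19, 3, 17, 1, 7]
Visit 2 → queue [10, 6, 16, 19, 3, 17, 1, 7]
Visit 10 → queue [6, 16, 19, 3, 17, 1, 7]
Visit 6; enqueue 9 → queue [16, 19, 3, 17, 1, 7, 9]
Visit 16 → queue [19, 3, 17, 1, 7, 9]
Visit 19 → queue [3, 17, 1, 7, 9]
Visit 3 → queue [17, 1, 7, 9]
Visit 17 → queue [1, 7, 9]
Visit 1 → queue [7, 9]
Visit 7 → queue [9]
Visit 9 → queue []

Visit order: 11, 8, 12, 5, 14, 18, 4, 0, 15, 13, 2, 10, 6, 16, 19, 3, 17, 1, 7, 9

17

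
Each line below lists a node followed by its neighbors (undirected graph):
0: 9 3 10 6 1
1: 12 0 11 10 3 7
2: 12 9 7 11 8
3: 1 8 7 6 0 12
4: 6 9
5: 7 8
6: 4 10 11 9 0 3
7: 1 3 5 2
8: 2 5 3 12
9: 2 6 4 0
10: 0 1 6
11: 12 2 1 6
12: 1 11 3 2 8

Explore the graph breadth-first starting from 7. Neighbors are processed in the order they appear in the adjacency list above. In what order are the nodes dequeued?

7, 1, 3, 5, 2, 12, 0, 11, 10, 8, 6, 9, 4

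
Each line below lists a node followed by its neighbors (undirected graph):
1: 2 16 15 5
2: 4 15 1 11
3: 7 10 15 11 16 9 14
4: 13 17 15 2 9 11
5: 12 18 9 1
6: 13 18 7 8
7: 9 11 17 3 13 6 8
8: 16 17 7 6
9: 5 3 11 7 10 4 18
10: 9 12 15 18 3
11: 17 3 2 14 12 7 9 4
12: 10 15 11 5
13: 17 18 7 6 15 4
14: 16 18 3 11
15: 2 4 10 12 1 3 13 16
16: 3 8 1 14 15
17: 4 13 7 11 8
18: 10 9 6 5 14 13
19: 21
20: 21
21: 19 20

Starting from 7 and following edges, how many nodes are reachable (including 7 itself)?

BFS from 7 visits: 7, 3, 6, 8, 9, 11, 13, 17, 10, 14, 15, 16, 18, 4, 5, 2, 12, 1
Reachable nodes: 18 of 21 total.

18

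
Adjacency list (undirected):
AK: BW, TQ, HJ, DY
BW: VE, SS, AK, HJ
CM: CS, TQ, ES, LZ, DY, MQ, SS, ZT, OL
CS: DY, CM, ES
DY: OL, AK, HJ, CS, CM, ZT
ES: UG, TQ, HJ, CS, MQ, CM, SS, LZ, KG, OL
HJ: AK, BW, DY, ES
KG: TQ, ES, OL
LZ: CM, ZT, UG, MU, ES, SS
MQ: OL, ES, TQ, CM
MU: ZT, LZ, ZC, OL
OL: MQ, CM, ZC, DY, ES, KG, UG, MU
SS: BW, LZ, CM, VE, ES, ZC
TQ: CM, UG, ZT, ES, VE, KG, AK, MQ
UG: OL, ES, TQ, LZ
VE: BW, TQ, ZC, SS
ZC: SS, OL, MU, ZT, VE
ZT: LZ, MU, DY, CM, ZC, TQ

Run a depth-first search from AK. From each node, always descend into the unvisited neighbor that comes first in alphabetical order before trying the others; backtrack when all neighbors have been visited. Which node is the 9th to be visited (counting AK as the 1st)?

OL

Visit AK
AK → BW
BW → HJ
HJ → DY
DY → CM
CM → CS
CS → ES
ES → KG
KG → OL
OL → MQ
MQ → TQ
TQ → UG
UG → LZ
LZ → MU
MU → ZC
ZC → SS
SS → VE
ZC → ZT

Visit order: AK, BW, HJ, DY, CM, CS, ES, KG, OL, MQ, TQ, UG, LZ, MU, ZC, SS, VE, ZT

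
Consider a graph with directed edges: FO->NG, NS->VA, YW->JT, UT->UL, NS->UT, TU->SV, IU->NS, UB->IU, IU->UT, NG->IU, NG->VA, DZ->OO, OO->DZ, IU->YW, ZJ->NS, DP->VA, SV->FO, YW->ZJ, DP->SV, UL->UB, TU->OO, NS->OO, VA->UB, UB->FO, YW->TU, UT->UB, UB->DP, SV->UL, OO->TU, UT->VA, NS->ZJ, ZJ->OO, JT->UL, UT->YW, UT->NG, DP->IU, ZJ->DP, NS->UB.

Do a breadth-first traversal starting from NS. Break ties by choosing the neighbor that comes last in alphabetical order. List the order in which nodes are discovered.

NS, ZJ, VA, UT, UB, OO, DP, YW, UL, NG, IU, FO, TU, DZ, SV, JT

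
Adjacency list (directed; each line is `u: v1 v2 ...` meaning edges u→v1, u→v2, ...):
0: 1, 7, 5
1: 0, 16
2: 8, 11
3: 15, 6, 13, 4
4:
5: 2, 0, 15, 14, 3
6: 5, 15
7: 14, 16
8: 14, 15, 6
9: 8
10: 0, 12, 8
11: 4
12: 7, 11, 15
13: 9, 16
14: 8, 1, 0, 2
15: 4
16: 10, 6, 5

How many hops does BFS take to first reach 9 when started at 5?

Level 0: 5
Level 1: 0, 2, 3, 14, 15
Level 2: 1, 4, 6, 7, 8, 11, 13
Level 3: 9, 16
Level 4: 10
Level 5: 12
9 first appears at level 3.

3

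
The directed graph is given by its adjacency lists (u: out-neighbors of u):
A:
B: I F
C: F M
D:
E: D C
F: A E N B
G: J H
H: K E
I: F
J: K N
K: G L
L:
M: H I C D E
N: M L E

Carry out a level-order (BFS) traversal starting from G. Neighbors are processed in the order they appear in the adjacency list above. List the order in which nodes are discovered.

G, J, H, K, N, E, L, M, D, C, I, F, A, B

Visit G; enqueue J, H → queue [J, H]
Visit J; enqueue K, N → queue [H, K, N]
Visit H; enqueue E → queue [K, N, E]
Visit K; enqueue L → queue [N, E, L]
Visit N; enqueue M → queue [E, L, M]
Visit E; enqueue D, C → queue [L, M, D, C]
Visit L → queue [M, D, C]
Visit M; enqueue I → queue [D, C, I]
Visit D → queue [C, I]
Visit C; enqueue F → queue [I, F]
Visit I → queue [F]
Visit F; enqueue A, B → queue [A, B]
Visit A → queue [B]
Visit B → queue []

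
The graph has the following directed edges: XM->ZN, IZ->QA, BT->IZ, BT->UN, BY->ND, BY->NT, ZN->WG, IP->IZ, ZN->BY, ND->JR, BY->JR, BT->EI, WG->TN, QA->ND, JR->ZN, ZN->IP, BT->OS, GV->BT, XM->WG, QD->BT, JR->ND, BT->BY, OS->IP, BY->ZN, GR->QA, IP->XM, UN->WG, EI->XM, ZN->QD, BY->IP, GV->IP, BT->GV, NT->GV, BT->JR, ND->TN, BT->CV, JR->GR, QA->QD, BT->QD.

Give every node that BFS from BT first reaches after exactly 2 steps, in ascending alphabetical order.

GR, IP, ND, NT, QA, WG, XM, ZN

Level 0: BT
Level 1: BY, CV, EI, GV, IZ, JR, OS, QD, UN
Level 2: GR, IP, ND, NT, QA, WG, XM, ZN
Level 3: TN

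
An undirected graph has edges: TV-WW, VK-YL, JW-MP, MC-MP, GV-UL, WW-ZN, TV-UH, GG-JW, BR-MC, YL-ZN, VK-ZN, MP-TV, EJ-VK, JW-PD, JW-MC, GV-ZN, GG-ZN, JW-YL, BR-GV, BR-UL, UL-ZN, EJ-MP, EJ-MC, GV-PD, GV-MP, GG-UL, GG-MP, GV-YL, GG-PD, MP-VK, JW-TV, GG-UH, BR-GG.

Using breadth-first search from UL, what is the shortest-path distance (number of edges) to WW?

Level 0: UL
Level 1: BR, GG, GV, ZN
Level 2: JW, MC, MP, PD, UH, VK, WW, YL
Level 3: EJ, TV
WW first appears at level 2.

2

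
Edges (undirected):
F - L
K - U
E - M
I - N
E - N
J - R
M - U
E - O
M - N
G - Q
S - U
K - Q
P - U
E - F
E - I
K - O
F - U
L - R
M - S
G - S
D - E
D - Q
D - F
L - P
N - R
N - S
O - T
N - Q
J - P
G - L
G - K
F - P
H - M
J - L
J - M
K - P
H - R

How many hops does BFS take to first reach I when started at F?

Level 0: F
Level 1: D, E, L, P, U
Level 2: G, I, J, K, M, N, O, Q, R, S
Level 3: H, T
I first appears at level 2.

2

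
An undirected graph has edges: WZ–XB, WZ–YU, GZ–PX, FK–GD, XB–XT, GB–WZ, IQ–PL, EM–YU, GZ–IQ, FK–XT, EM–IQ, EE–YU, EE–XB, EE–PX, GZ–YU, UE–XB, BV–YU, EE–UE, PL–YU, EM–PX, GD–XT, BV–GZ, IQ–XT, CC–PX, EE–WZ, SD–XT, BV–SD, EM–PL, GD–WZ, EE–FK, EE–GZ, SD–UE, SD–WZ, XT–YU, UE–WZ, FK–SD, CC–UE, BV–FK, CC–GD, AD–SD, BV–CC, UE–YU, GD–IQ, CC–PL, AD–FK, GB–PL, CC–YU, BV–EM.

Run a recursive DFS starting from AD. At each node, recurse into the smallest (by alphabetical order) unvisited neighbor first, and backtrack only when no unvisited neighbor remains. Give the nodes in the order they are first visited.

AD, FK, BV, CC, GD, IQ, EM, PL, GB, WZ, EE, GZ, PX, YU, UE, SD, XT, XB

Visit AD
AD → FK
FK → BV
BV → CC
CC → GD
GD → IQ
IQ → EM
EM → PL
PL → GB
GB → WZ
WZ → EE
EE → GZ
GZ → PX
GZ → YU
YU → UE
UE → SD
SD → XT
XT → XB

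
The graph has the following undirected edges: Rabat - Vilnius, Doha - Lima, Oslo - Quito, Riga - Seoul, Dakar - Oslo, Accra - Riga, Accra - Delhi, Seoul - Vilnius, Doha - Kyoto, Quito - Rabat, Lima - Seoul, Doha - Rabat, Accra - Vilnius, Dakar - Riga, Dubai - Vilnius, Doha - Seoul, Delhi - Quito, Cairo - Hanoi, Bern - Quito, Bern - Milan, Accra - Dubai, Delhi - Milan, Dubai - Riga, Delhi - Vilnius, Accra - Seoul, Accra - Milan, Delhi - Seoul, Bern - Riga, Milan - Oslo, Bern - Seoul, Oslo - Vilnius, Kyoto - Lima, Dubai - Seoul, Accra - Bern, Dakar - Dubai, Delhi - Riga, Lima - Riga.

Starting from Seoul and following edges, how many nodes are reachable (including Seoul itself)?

BFS from Seoul visits: Seoul, Vilnius, Riga, Lima, Dubai, Doha, Delhi, Bern, Accra, Rabat, Oslo, Dakar, Kyoto, Quito, Milan
Reachable nodes: 15 of 17 total.

15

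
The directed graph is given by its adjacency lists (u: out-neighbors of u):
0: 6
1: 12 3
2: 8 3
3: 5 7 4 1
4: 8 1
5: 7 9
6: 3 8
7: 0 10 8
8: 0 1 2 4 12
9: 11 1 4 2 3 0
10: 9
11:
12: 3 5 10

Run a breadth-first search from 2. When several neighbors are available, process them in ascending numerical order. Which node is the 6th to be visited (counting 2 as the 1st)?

Visit 2; enqueue 3, 8 → queue [3, 8]
Visit 3; enqueue 1, 4, 5, 7 → queue [8, 1, 4, 5, 7]
Visit 8; enqueue 0, 12 → queue [1, 4, 5, 7, 0, 12]
Visit 1 → queue [4, 5, 7, 0, 12]
Visit 4 → queue [5, 7, 0, 12]
Visit 5; enqueue 9 → queue [7, 0, 12, 9]
Visit 7; enqueue 10 → queue [0, 12, 9, 10]
Visit 0; enqueue 6 → queue [12, 9, 10, 6]
Visit 12 → queue [9, 10, 6]
Visit 9; enqueue 11 → queue [10, 6, 11]
Visit 10 → queue [6, 11]
Visit 6 → queue [11]
Visit 11 → queue []

Visit order: 2, 3, 8, 1, 4, 5, 7, 0, 12, 9, 10, 6, 11

5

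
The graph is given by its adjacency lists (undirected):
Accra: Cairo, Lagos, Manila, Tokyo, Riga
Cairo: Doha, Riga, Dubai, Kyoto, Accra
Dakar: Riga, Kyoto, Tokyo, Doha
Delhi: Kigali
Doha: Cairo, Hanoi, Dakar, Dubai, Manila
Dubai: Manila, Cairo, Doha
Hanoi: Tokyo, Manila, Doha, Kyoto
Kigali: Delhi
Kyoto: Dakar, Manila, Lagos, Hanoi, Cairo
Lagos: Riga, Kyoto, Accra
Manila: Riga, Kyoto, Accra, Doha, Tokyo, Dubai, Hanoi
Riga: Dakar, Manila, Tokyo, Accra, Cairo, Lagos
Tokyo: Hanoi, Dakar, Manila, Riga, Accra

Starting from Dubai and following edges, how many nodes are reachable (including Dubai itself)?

BFS from Dubai visits: Dubai, Manila, Doha, Cairo, Tokyo, Riga, Kyoto, Hanoi, Accra, Dakar, Lagos
Reachable nodes: 11 of 13 total.

11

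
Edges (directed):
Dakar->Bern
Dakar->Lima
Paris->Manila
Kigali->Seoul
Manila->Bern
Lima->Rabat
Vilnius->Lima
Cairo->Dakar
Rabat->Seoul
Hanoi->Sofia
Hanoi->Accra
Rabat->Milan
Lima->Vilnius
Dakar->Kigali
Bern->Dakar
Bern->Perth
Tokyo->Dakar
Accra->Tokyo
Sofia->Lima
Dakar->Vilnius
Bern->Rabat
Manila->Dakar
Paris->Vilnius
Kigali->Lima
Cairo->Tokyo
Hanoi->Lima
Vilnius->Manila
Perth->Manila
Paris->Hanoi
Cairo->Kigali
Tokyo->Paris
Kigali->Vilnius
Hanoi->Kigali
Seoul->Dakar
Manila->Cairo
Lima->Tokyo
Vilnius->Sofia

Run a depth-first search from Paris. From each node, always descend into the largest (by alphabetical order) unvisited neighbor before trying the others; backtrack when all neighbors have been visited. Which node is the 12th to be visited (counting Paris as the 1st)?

Visit Paris
Paris → Vilnius
Vilnius → Sofia
Sofia → Lima
Lima → Tokyo
Tokyo → Dakar
Dakar → Kigali
Kigali → Seoul
Dakar → Bern
Bern → Rabat
Rabat → Milan
Bern → Perth
Perth → Manila
Manila → Cairo
Paris → Hanoi
Hanoi → Accra

Visit order: Paris, Vilnius, Sofia, Lima, Tokyo, Dakar, Kigali, Seoul, Bern, Rabat, Milan, Perth, Manila, Cairo, Hanoi, Accra

Perth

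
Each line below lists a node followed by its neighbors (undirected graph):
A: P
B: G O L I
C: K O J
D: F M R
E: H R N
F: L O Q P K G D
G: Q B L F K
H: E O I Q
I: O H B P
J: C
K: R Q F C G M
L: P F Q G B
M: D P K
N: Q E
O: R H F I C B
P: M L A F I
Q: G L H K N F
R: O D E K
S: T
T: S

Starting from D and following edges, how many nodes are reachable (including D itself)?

BFS from D visits: D, F, M, R, L, O, Q, P, K, G, E, B, H, I, C, N, A, J
Reachable nodes: 18 of 20 total.

18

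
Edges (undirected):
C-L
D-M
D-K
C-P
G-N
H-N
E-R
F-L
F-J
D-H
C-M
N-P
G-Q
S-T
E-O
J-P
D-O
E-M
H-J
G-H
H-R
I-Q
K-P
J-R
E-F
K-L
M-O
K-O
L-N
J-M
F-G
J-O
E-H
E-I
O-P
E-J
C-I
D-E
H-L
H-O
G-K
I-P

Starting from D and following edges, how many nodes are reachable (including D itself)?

BFS from D visits: D, O, M, K, H, E, P, J, C, L, G, R, N, I, F, Q
Reachable nodes: 16 of 18 total.

16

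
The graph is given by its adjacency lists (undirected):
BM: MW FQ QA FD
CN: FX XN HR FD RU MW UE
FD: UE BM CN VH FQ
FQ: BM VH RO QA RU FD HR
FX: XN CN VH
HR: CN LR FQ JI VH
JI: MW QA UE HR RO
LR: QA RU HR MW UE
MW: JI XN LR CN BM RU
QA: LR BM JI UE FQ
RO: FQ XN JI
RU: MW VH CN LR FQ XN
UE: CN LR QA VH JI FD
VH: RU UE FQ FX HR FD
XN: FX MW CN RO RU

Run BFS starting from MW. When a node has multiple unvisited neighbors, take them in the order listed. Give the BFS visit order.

MW JI XN LR CN BM RU QA UE HR RO FX FD FQ VH

Visit MW; enqueue JI, XN, LR, CN, BM, RU → queue [JI, XN, LR, CN, BM, RU]
Visit JI; enqueue QA, UE, HR, RO → queue [XN, LR, CN, BM, RU, QA, UE, HR, RO]
Visit XN; enqueue FX → queue [LR, CN, BM, RU, QA, UE, HR, RO, FX]
Visit LR → queue [CN, BM, RU, QA, UE, HR, RO, FX]
Visit CN; enqueue FD → queue [BM, RU, QA, UE, HR, RO, FX, FD]
Visit BM; enqueue FQ → queue [RU, QA, UE, HR, RO, FX, FD, FQ]
Visit RU; enqueue VH → queue [QA, UE, HR, RO, FX, FD, FQ, VH]
Visit QA → queue [UE, HR, RO, FX, FD, FQ, VH]
Visit UE → queue [HR, RO, FX, FD, FQ, VH]
Visit HR → queue [RO, FX, FD, FQ, VH]
Visit RO → queue [FX, FD, FQ, VH]
Visit FX → queue [FD, FQ, VH]
Visit FD → queue [FQ, VH]
Visit FQ → queue [VH]
Visit VH → queue []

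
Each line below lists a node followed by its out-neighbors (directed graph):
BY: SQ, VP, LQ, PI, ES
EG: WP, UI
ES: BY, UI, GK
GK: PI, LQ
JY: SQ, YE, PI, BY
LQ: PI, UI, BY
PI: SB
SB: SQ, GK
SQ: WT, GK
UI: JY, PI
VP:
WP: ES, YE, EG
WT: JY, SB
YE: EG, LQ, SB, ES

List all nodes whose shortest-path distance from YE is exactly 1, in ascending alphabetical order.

EG, ES, LQ, SB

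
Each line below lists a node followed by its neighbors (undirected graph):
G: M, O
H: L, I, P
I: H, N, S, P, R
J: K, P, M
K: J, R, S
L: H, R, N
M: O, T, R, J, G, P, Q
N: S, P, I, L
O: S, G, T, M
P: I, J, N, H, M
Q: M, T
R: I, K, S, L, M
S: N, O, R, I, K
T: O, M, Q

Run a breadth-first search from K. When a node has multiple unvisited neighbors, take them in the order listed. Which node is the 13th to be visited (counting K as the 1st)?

Visit K; enqueue J, R, S → queue [J, R, S]
Visit J; enqueue P, M → queue [R, S, P, M]
Visit R; enqueue I, L → queue [S, P, M, I, L]
Visit S; enqueue N, O → queue [P, M, I, L, N, O]
Visit P; enqueue H → queue [M, I, L, N, O, H]
Visit M; enqueue T, G, Q → queue [I, L, N, O, H, T, G, Q]
Visit I → queue [L, N, O, H, T, G, Q]
Visit L → queue [N, O, H, T, G, Q]
Visit N → queue [O, H, T, G, Q]
Visit O → queue [H, T, G, Q]
Visit H → queue [T, G, Q]
Visit T → queue [G, Q]
Visit G → queue [Q]
Visit Q → queue []

Visit order: K, J, R, S, P, M, I, L, N, O, H, T, G, Q

G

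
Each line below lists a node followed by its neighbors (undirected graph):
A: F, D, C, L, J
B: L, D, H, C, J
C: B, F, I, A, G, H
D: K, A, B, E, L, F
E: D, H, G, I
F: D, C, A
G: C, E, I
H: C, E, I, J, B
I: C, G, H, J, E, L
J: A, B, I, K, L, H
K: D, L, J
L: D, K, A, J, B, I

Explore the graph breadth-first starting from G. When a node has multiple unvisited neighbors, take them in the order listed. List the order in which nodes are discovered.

G C E I B F A H D J L K

Visit G; enqueue C, E, I → queue [C, E, I]
Visit C; enqueue B, F, A, H → queue [E, I, B, F, A, H]
Visit E; enqueue D → queue [I, B, F, A, H, D]
Visit I; enqueue J, L → queue [B, F, A, H, D, J, L]
Visit B → queue [F, A, H, D, J, L]
Visit F → queue [A, H, D, J, L]
Visit A → queue [H, D, J, L]
Visit H → queue [D, J, L]
Visit D; enqueue K → queue [J, L, K]
Visit J → queue [L, K]
Visit L → queue [K]
Visit K → queue []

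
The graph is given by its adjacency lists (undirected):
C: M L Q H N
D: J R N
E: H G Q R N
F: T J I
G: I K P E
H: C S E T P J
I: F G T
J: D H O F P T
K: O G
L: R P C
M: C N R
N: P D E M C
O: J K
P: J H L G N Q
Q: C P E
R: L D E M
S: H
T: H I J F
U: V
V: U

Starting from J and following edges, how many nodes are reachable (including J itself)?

18

BFS from J visits: J, D, H, O, F, P, T, R, N, C, S, E, K, I, L, G, Q, M
Reachable nodes: 18 of 20 total.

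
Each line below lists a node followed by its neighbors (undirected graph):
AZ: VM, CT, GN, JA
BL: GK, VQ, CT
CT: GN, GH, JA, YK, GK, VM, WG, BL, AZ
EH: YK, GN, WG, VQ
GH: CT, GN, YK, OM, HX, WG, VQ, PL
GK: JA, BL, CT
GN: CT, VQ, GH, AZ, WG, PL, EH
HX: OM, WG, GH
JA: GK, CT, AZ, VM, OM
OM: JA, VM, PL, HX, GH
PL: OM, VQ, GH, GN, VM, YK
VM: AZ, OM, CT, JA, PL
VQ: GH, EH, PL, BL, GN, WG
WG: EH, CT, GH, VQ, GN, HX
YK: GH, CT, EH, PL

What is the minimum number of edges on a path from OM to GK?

Level 0: OM
Level 1: GH, HX, JA, PL, VM
Level 2: AZ, CT, GK, GN, VQ, WG, YK
Level 3: BL, EH
GK first appears at level 2.

2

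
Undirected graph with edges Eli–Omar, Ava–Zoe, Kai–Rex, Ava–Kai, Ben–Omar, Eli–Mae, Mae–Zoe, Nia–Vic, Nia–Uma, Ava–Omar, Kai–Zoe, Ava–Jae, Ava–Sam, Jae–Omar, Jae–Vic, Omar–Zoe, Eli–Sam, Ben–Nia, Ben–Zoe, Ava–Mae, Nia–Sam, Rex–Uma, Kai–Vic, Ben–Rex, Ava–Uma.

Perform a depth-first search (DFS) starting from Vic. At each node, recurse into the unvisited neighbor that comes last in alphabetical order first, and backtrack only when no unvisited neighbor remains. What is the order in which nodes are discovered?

Visit Vic
Vic → Nia
Nia → Uma
Uma → Rex
Rex → Kai
Kai → Zoe
Zoe → Omar
Omar → Jae
Jae → Ava
Ava → Sam
Sam → Eli
Eli → Mae
Omar → Ben

Vic, Nia, Uma, Rex, Kai, Zoe, Omar, Jae, Ava, Sam, Eli, Mae, Ben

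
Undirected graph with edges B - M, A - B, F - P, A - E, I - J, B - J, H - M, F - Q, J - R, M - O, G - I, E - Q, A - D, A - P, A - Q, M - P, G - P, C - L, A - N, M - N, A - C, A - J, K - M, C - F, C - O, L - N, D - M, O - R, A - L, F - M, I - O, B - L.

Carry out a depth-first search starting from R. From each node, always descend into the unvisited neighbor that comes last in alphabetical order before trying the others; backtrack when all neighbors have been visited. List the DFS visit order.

Visit R
R → O
O → M
M → P
P → G
G → I
I → J
J → B
B → L
L → N
N → A
A → Q
Q → F
F → C
Q → E
A → D
M → K
M → H

R, O, M, P, G, I, J, B, L, N, A, Q, F, C, E, D, K, H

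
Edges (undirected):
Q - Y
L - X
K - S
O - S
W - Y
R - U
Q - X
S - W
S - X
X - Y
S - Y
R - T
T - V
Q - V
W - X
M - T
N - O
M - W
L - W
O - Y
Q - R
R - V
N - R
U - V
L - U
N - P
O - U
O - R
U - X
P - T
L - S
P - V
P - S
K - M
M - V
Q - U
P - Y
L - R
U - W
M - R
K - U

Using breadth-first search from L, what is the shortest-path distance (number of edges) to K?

Level 0: L
Level 1: R, S, U, W, X
Level 2: K, M, N, O, P, Q, T, V, Y
K first appears at level 2.

2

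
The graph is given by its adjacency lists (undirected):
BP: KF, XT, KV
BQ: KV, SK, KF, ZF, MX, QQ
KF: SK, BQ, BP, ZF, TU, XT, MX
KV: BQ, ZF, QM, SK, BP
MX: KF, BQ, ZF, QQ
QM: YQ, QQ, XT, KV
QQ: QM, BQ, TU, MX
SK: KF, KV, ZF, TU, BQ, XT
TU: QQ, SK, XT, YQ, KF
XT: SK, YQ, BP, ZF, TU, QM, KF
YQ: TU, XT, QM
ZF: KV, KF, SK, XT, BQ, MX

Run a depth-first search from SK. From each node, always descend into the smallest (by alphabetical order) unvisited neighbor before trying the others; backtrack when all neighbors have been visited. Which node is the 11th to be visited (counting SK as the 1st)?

TU

Visit SK
SK → BQ
BQ → KF
KF → BP
BP → KV
KV → QM
QM → QQ
QQ → MX
MX → ZF
ZF → XT
XT → TU
TU → YQ

Visit order: SK, BQ, KF, BP, KV, QM, QQ, MX, ZF, XT, TU, YQ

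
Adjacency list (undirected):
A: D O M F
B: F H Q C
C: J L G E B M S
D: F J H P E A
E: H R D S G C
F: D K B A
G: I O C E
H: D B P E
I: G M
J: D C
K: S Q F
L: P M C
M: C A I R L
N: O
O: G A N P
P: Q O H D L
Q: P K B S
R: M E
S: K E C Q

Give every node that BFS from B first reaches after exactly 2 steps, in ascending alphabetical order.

Level 0: B
Level 1: C, F, H, Q
Level 2: A, D, E, G, J, K, L, M, P, S
Level 3: I, O, R
Level 4: N

A, D, E, G, J, K, L, M, P, S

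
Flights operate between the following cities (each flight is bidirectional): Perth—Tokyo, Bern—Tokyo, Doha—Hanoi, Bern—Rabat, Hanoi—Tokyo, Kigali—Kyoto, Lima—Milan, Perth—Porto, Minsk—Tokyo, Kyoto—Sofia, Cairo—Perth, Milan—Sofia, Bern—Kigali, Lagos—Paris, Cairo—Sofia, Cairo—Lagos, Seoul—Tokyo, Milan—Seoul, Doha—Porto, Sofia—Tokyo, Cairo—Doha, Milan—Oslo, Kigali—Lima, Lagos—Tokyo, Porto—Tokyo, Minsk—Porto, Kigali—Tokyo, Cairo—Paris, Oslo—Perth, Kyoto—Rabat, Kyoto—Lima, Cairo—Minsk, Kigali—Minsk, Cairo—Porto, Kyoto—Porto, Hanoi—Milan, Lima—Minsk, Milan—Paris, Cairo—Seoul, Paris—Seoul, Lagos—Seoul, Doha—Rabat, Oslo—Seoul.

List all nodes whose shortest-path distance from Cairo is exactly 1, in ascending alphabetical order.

Level 0: Cairo
Level 1: Doha, Lagos, Minsk, Paris, Perth, Porto, Seoul, Sofia
Level 2: Hanoi, Kigali, Kyoto, Lima, Milan, Oslo, Rabat, Tokyo
Level 3: Bern

Doha, Lagos, Minsk, Paris, Perth, Porto, Seoul, Sofia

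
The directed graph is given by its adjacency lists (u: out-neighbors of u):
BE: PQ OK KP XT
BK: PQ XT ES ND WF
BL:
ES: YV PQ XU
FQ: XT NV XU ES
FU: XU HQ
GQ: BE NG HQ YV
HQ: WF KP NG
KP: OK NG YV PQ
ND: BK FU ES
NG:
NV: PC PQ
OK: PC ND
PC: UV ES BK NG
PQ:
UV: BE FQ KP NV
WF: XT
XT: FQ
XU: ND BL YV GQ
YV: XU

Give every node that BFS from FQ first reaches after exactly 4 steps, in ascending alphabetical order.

KP, OK, WF

Level 0: FQ
Level 1: ES, NV, XT, XU
Level 2: BL, GQ, ND, PC, PQ, YV
Level 3: BE, BK, FU, HQ, NG, UV
Level 4: KP, OK, WF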